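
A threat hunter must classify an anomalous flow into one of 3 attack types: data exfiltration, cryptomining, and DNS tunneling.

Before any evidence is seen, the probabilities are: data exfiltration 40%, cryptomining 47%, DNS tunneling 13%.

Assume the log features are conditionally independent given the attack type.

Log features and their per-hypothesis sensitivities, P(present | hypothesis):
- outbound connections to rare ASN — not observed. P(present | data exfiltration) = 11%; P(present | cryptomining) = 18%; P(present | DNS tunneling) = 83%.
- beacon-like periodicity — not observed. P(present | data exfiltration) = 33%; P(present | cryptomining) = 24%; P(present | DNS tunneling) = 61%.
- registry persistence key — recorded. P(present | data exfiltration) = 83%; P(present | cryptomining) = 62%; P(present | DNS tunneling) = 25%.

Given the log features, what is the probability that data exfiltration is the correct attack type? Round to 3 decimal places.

Multiply each prior by the joint likelihood of the log feature pattern (using 1 − P(present | H) for each absent log feature):
  data exfiltration: 0.40 × (1 − 0.11) × (1 − 0.33) × 0.83 = 0.19797
  cryptomining: 0.47 × (1 − 0.18) × (1 − 0.24) × 0.62 = 0.1816
  DNS tunneling: 0.13 × (1 − 0.83) × (1 − 0.61) × 0.25 = 0.0021548
Normalizing constant Z = 0.19797 + 0.1816 + 0.0021548 = 0.38173.
P(data exfiltration | evidence) = 0.19797 / 0.38173 ≈ 0.519.

0.519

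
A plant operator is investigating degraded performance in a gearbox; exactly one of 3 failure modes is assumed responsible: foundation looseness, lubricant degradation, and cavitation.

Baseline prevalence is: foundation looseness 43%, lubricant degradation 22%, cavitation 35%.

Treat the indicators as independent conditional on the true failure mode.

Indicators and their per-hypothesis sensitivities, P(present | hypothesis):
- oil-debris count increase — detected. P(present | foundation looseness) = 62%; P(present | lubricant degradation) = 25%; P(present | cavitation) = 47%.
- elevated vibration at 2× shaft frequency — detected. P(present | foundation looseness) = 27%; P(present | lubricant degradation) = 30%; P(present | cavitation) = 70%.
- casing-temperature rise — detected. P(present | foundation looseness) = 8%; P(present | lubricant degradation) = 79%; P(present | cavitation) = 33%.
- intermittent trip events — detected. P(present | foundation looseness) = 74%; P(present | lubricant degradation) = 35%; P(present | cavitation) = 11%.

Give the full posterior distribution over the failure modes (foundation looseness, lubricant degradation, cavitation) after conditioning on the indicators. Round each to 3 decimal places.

0.328, 0.351, 0.321

Multiply each prior by the joint likelihood of the indicator pattern:
  foundation looseness: 0.43 × 0.62 × 0.27 × 0.08 × 0.74 = 0.0042613
  lubricant degradation: 0.22 × 0.25 × 0.30 × 0.79 × 0.35 = 0.0045623
  cavitation: 0.35 × 0.47 × 0.70 × 0.33 × 0.11 = 0.0041799
Normalizing constant Z = 0.0042613 + 0.0045623 + 0.0041799 = 0.013004.
P(foundation looseness | evidence) = 0.0042613 / 0.013004 ≈ 0.328
P(lubricant degradation | evidence) = 0.0045623 / 0.013004 ≈ 0.351
P(cavitation | evidence) = 0.0041799 / 0.013004 ≈ 0.321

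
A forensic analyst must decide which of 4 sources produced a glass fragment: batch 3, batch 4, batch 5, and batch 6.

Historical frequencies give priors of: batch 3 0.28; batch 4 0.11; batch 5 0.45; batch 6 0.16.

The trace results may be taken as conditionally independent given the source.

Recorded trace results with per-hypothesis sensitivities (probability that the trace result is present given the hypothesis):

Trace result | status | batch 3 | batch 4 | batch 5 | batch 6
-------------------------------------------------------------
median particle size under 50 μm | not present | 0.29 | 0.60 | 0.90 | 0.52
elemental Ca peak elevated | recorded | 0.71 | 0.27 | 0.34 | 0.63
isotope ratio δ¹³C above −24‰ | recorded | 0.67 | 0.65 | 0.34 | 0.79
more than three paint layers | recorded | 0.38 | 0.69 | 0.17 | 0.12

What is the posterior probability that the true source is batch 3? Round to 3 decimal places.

0.769

By Bayes' rule with conditional independence, the unnormalized weight for each hypothesis is prior × ∏ likelihoods (using 1 − P(present | H) for each absent trace result):
  batch 3: 0.28 × (1 − 0.29) × 0.71 × 0.67 × 0.38 = 0.035936
  batch 4: 0.11 × (1 − 0.60) × 0.27 × 0.65 × 0.69 = 0.0053282
  batch 5: 0.45 × (1 − 0.90) × 0.34 × 0.34 × 0.17 = 0.00088434
  batch 6: 0.16 × (1 − 0.52) × 0.63 × 0.79 × 0.12 = 0.0045868
Marginal likelihood of the evidence = 0.046736.
P(batch 3 | evidence) = 0.035936 / 0.046736 ≈ 0.769.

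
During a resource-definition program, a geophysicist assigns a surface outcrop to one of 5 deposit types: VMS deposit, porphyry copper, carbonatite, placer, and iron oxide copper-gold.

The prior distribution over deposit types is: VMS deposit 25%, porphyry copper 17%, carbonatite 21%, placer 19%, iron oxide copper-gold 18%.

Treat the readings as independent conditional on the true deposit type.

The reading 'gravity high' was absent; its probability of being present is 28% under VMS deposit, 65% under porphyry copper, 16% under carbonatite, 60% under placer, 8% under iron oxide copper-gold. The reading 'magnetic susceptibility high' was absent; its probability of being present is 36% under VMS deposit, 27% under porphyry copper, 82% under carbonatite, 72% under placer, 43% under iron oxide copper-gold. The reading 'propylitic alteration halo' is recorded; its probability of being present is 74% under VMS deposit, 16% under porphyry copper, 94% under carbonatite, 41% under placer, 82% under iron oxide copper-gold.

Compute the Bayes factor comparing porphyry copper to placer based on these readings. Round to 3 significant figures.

0.890

Joint likelihood of the reading pattern under each hypothesis (using 1 − P(present | H) for each absent reading):
  porphyry copper: (1 − 0.65) × (1 − 0.27) × 0.16 = 0.04088
  placer: (1 − 0.60) × (1 − 0.72) × 0.41 = 0.04592
Bayes factor = 0.04088 / 0.04592 ≈ 0.890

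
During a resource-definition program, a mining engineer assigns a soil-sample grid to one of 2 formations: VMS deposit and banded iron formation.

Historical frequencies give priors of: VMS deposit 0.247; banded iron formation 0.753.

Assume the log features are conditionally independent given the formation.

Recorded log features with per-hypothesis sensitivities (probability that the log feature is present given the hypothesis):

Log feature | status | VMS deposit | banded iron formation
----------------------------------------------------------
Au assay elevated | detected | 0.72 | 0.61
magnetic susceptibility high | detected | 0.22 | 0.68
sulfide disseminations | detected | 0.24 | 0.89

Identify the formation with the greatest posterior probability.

banded iron formation

For each hypothesis, the unnormalized posterior weight is prior × product of the log feature likelihoods:
  VMS deposit: 0.247 × 0.72 × 0.22 × 0.24 = 0.00939
  banded iron formation: 0.753 × 0.61 × 0.68 × 0.89 = 0.27799
Normalizing constant Z = 0.00939 + 0.27799 = 0.28738.
P(VMS deposit | evidence) ≈ 0.00939 / 0.28738 ≈ 0.033
P(banded iron formation | evidence) ≈ 0.27799 / 0.28738 ≈ 0.967
The largest is 0.967, so banded iron formation is most probable.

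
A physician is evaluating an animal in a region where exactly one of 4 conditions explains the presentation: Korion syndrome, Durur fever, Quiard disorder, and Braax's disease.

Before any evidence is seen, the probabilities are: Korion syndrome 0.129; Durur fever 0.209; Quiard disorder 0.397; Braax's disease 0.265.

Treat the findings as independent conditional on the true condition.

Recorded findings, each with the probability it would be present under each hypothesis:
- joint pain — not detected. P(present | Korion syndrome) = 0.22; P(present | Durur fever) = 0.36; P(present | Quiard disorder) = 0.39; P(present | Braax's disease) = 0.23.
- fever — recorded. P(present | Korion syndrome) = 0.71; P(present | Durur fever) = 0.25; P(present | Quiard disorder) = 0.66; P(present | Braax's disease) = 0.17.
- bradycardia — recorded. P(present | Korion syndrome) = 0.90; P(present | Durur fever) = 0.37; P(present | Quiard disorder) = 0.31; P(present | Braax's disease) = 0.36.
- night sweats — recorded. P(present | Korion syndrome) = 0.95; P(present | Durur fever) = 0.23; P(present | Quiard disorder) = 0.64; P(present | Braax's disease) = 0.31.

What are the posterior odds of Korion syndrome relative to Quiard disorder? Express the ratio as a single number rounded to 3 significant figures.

1.93

The normalizing constant cancels in an odds ratio, so compute prior × likelihood for the two hypotheses only (using 1 − P(present | H) for each absent finding):
  Korion syndrome: 0.129 × (1 − 0.22) × 0.71 × 0.90 × 0.95 = 0.061081
  Quiard disorder: 0.397 × (1 − 0.39) × 0.66 × 0.31 × 0.64 = 0.031711
Odds(Korion syndrome : Quiard disorder) = 0.061081 / 0.031711 ≈ 1.93.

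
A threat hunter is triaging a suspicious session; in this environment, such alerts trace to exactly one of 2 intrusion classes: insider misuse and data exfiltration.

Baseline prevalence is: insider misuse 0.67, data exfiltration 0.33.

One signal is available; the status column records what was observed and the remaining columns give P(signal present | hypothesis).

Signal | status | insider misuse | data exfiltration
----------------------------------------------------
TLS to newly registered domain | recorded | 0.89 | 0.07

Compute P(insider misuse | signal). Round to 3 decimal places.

Multiply each prior by the likelihood of the signal:
  insider misuse: 0.67 × 0.89 = 0.5963
  data exfiltration: 0.33 × 0.07 = 0.0231
The unnormalized weights sum to 0.6194.
P(insider misuse | evidence) = 0.5963 / 0.6194 ≈ 0.963.

0.963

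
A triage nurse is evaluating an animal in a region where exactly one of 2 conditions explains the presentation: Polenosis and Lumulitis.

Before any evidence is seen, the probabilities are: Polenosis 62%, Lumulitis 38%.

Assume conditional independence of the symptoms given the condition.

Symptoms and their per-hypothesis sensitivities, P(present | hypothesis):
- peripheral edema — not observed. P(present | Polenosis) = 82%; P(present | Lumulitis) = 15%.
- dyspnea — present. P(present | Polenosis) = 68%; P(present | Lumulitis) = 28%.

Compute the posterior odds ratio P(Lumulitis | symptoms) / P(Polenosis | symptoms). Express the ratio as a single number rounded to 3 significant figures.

Unnormalized posterior weight (prior times the symptom likelihoods) for each of the two hypotheses (using 1 − P(present | H) for each absent symptom):
  Lumulitis: 0.38 × (1 − 0.15) × 0.28 = 0.09044
  Polenosis: 0.62 × (1 − 0.82) × 0.68 = 0.075888
Posterior odds = 0.09044 / 0.075888 ≈ 1.19.

1.19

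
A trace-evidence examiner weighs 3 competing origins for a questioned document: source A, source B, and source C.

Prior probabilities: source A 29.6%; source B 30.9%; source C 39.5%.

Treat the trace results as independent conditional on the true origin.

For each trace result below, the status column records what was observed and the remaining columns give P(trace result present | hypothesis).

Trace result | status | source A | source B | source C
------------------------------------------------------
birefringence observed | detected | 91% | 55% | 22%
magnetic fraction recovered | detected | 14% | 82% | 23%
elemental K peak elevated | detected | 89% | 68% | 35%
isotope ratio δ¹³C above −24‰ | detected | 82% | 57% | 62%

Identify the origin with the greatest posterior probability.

source B

Multiply each prior by the joint likelihood of the trace result pattern:
  source A: 0.296 × 0.91 × 0.14 × 0.89 × 0.82 = 0.027521
  source B: 0.309 × 0.55 × 0.82 × 0.68 × 0.57 = 0.054016
  source C: 0.395 × 0.22 × 0.23 × 0.35 × 0.62 = 0.0043372
Normalizing constant Z = 0.027521 + 0.054016 + 0.0043372 = 0.085874.
P(source A | evidence) ≈ 0.027521 / 0.085874 ≈ 0.320
P(source B | evidence) ≈ 0.054016 / 0.085874 ≈ 0.629
P(source C | evidence) ≈ 0.0043372 / 0.085874 ≈ 0.051
The largest is 0.629, so source B is most probable.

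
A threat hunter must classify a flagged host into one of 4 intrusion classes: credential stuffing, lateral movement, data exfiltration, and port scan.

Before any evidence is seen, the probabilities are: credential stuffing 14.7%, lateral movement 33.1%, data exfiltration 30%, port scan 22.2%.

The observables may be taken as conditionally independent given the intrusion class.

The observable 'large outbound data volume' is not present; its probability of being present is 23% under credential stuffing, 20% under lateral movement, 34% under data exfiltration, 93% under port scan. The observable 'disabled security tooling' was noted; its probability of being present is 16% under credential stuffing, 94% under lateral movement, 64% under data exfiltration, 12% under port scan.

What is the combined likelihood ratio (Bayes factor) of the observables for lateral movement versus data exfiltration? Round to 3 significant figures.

1.78

Take the product of per-observable likelihoods under each hypothesis (using 1 − P(present | H) for each absent observable), then divide.
  lateral movement: (1 − 0.20) × 0.94 = 0.752
  data exfiltration: (1 − 0.34) × 0.64 = 0.4224
Bayes factor = 0.752 / 0.4224 ≈ 1.78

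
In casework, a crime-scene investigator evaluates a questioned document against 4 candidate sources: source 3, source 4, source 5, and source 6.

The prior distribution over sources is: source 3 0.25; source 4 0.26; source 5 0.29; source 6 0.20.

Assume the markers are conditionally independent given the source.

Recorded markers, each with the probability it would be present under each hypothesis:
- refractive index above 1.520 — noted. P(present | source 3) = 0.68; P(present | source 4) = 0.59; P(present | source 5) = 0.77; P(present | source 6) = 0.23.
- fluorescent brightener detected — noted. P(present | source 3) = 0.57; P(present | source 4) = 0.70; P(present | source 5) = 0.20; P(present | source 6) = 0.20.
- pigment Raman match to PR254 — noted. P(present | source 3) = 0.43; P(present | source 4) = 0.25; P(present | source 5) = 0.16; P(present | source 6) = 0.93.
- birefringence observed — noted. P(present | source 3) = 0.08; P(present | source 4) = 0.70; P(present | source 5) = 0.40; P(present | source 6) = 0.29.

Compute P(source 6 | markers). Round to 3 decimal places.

0.090

By Bayes' rule with conditional independence, the unnormalized weight for each hypothesis is prior × ∏ likelihoods:
  source 3: 0.25 × 0.68 × 0.57 × 0.43 × 0.08 = 0.0033334
  source 4: 0.26 × 0.59 × 0.70 × 0.25 × 0.70 = 0.018791
  source 5: 0.29 × 0.77 × 0.20 × 0.16 × 0.40 = 0.0028582
  source 6: 0.20 × 0.23 × 0.20 × 0.93 × 0.29 = 0.0024812
The unnormalized weights sum to 0.027464.
P(source 6 | evidence) = 0.0024812 / 0.027464 ≈ 0.090.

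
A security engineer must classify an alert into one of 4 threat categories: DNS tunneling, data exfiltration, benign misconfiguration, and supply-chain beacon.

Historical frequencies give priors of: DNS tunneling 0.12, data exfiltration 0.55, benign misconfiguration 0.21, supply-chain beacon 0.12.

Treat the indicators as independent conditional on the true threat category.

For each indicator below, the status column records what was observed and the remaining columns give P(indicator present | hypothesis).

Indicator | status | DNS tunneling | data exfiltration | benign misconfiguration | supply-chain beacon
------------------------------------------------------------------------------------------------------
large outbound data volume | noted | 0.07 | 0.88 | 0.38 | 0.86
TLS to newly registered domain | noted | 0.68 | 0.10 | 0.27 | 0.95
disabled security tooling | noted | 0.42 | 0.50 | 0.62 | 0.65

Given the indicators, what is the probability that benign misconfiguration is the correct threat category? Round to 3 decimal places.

Multiply each prior by the joint likelihood of the indicator pattern:
  DNS tunneling: 0.12 × 0.07 × 0.68 × 0.42 = 0.002399
  data exfiltration: 0.55 × 0.88 × 0.10 × 0.50 = 0.0242
  benign misconfiguration: 0.21 × 0.38 × 0.27 × 0.62 = 0.013359
  supply-chain beacon: 0.12 × 0.86 × 0.95 × 0.65 = 0.063726
Normalizing constant Z = 0.002399 + 0.0242 + 0.013359 + 0.063726 = 0.10368.
P(benign misconfiguration | evidence) = 0.013359 / 0.10368 ≈ 0.129.

0.129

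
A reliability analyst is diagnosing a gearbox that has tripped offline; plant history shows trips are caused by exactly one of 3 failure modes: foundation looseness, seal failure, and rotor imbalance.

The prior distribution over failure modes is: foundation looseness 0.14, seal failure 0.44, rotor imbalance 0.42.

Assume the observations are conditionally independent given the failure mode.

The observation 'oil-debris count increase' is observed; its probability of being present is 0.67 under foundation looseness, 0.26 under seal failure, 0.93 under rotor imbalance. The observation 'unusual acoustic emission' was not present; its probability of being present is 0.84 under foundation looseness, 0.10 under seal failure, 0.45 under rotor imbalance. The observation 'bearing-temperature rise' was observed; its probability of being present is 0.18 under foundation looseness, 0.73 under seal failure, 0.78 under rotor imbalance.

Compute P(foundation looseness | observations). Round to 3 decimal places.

By Bayes' rule with conditional independence, the unnormalized weight for each hypothesis is prior × ∏ likelihoods (using 1 − P(present | H) for each absent observation):
  foundation looseness: 0.14 × 0.67 × (1 − 0.84) × 0.18 = 0.0027014
  seal failure: 0.44 × 0.26 × (1 − 0.10) × 0.73 = 0.075161
  rotor imbalance: 0.42 × 0.93 × (1 − 0.45) × 0.78 = 0.16757
The unnormalized weights sum to 0.24543.
P(foundation looseness | evidence) = 0.0027014 / 0.24543 ≈ 0.011.

0.011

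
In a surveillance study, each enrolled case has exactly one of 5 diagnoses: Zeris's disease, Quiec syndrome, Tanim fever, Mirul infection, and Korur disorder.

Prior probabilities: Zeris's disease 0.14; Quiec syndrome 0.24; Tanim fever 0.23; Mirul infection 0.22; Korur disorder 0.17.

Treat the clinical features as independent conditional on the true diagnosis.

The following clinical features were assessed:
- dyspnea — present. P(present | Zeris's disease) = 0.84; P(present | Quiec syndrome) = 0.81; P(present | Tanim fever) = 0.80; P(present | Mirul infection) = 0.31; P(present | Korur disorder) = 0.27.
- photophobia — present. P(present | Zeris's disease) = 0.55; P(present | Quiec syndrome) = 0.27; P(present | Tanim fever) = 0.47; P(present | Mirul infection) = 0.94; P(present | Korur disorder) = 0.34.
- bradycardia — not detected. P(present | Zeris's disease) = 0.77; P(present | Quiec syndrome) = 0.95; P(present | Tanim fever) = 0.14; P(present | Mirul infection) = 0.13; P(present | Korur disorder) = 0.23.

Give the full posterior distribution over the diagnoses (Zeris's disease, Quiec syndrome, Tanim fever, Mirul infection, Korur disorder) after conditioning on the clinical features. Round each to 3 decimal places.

Multiply each prior by the joint likelihood of the clinical feature pattern (using 1 − P(present | H) for each absent clinical feature):
  Zeris's disease: 0.14 × 0.84 × 0.55 × (1 − 0.77) = 0.014876
  Quiec syndrome: 0.24 × 0.81 × 0.27 × (1 − 0.95) = 0.0026244
  Tanim fever: 0.23 × 0.80 × 0.47 × (1 − 0.14) = 0.074373
  Mirul infection: 0.22 × 0.31 × 0.94 × (1 − 0.13) = 0.055774
  Korur disorder: 0.17 × 0.27 × 0.34 × (1 − 0.23) = 0.012017
Normalizing constant Z = 0.014876 + 0.0026244 + 0.074373 + 0.055774 + 0.012017 = 0.15966.
P(Zeris's disease | evidence) = 0.014876 / 0.15966 ≈ 0.093
P(Quiec syndrome | evidence) = 0.0026244 / 0.15966 ≈ 0.016
P(Tanim fever | evidence) = 0.074373 / 0.15966 ≈ 0.466
P(Mirul infection | evidence) = 0.055774 / 0.15966 ≈ 0.349
P(Korur disorder | evidence) = 0.012017 / 0.15966 ≈ 0.075

0.093, 0.016, 0.466, 0.349, 0.075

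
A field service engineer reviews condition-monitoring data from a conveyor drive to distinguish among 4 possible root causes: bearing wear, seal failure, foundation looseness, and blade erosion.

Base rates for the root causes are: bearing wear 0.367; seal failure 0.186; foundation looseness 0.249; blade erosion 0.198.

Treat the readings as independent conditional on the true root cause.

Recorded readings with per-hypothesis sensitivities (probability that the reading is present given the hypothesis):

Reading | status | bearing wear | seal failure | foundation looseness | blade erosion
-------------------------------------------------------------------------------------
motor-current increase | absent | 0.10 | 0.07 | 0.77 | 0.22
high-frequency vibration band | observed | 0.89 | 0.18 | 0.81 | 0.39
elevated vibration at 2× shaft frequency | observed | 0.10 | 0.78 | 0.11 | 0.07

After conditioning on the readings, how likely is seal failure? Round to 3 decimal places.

0.385

For each hypothesis, the unnormalized posterior weight is prior × product of the reading likelihoods (using 1 − P(present | H) for each absent reading):
  bearing wear: 0.367 × (1 − 0.10) × 0.89 × 0.10 = 0.029397
  seal failure: 0.186 × (1 − 0.07) × 0.18 × 0.78 = 0.024286
  foundation looseness: 0.249 × (1 − 0.77) × 0.81 × 0.11 = 0.0051028
  blade erosion: 0.198 × (1 − 0.22) × 0.39 × 0.07 = 0.0042162
Normalizing constant Z = 0.029397 + 0.024286 + 0.0051028 + 0.0042162 = 0.063002.
P(seal failure | evidence) = 0.024286 / 0.063002 ≈ 0.385.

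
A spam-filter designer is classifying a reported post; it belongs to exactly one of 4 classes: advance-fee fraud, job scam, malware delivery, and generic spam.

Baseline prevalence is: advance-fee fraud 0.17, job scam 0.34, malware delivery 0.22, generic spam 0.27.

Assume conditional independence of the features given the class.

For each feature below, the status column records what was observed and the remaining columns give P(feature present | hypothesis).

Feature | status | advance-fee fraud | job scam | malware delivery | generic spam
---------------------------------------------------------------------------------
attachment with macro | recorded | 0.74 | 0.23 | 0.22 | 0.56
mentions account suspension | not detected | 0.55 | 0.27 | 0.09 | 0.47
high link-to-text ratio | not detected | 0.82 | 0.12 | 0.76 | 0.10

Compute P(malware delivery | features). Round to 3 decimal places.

0.074

By Bayes' rule with conditional independence, the unnormalized weight for each hypothesis is prior × ∏ likelihoods (using 1 − P(present | H) for each absent feature):
  advance-fee fraud: 0.17 × 0.74 × (1 − 0.55) × (1 − 0.82) = 0.01019
  job scam: 0.34 × 0.23 × (1 − 0.27) × (1 − 0.12) = 0.050236
  malware delivery: 0.22 × 0.22 × (1 − 0.09) × (1 − 0.76) = 0.010571
  generic spam: 0.27 × 0.56 × (1 − 0.47) × (1 − 0.10) = 0.072122
The unnormalized weights sum to 0.14312.
P(malware delivery | evidence) = 0.010571 / 0.14312 ≈ 0.074.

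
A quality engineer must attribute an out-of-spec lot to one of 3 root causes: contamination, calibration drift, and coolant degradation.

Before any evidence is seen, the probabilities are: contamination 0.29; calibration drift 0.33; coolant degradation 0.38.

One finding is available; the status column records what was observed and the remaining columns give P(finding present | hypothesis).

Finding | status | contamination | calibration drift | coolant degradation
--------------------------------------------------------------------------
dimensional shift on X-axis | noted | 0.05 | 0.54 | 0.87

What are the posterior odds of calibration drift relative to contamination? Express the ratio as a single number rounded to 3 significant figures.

Unnormalized posterior weight (prior times the finding likelihood) for each of the two hypotheses:
  calibration drift: 0.33 × 0.54 = 0.1782
  contamination: 0.29 × 0.05 = 0.0145
Odds(calibration drift : contamination) = 0.1782 / 0.0145 ≈ 12.3.

12.3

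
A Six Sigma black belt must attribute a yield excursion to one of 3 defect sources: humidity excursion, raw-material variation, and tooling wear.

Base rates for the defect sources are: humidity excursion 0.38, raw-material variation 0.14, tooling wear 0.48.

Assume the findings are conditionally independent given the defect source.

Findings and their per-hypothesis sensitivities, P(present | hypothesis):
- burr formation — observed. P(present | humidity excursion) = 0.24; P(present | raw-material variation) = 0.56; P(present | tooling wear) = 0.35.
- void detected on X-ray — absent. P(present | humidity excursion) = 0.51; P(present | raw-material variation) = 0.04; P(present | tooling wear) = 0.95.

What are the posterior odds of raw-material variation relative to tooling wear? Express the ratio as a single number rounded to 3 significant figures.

Posterior odds equal prior odds times the likelihood ratio; only the two competing hypotheses matter (using 1 − P(present | H) for each absent finding).
  raw-material variation: 0.14 × 0.56 × (1 − 0.04) = 0.075264
  tooling wear: 0.48 × 0.35 × (1 − 0.95) = 0.0084
Posterior odds = 0.075264 / 0.0084 ≈ 8.96.

8.96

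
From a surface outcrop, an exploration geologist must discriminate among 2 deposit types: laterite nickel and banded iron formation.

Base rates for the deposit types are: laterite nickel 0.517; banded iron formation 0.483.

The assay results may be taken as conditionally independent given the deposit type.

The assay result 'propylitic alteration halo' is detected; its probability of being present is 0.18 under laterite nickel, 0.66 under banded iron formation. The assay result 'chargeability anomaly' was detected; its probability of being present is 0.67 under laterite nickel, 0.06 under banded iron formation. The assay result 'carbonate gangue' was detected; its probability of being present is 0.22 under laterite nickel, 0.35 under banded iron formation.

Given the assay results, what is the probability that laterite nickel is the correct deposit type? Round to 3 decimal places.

By Bayes' rule with conditional independence, the unnormalized weight for each hypothesis is prior × ∏ likelihoods:
  laterite nickel: 0.517 × 0.18 × 0.67 × 0.22 = 0.013717
  banded iron formation: 0.483 × 0.66 × 0.06 × 0.35 = 0.0066944
The unnormalized weights sum to 0.020411.
P(laterite nickel | evidence) = 0.013717 / 0.020411 ≈ 0.672.

0.672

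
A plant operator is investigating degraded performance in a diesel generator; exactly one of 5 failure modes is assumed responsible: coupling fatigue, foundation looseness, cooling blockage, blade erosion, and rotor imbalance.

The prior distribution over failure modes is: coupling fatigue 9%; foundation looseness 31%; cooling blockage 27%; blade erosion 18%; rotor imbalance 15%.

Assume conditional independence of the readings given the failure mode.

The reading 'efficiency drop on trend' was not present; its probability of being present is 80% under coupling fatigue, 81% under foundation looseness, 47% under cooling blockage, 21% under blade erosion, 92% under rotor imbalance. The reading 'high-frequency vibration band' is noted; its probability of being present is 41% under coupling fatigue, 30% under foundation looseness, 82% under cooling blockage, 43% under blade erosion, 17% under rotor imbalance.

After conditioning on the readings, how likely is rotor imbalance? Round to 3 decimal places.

Multiply each prior by the joint likelihood of the reading pattern (using 1 − P(present | H) for each absent reading):
  coupling fatigue: 0.09 × (1 − 0.80) × 0.41 = 0.00738
  foundation looseness: 0.31 × (1 − 0.81) × 0.30 = 0.01767
  cooling blockage: 0.27 × (1 − 0.47) × 0.82 = 0.11734
  blade erosion: 0.18 × (1 − 0.21) × 0.43 = 0.061146
  rotor imbalance: 0.15 × (1 − 0.92) × 0.17 = 0.00204
Marginal likelihood of the evidence = 0.20558.
P(rotor imbalance | evidence) = 0.00204 / 0.20558 ≈ 0.010.

0.010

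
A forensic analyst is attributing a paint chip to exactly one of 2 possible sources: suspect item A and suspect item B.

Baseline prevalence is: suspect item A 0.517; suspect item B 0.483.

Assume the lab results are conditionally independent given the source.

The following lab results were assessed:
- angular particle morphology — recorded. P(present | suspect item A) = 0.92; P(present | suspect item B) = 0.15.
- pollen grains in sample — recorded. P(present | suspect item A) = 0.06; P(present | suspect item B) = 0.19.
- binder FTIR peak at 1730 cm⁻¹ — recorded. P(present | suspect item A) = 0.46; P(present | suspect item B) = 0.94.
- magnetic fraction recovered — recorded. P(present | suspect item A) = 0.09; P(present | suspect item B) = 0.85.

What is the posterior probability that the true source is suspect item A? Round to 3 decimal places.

By Bayes' rule with conditional independence, the unnormalized weight for each hypothesis is prior × ∏ likelihoods:
  suspect item A: 0.517 × 0.92 × 0.06 × 0.46 × 0.09 = 0.0011815
  suspect item B: 0.483 × 0.15 × 0.19 × 0.94 × 0.85 = 0.010999
Normalizing constant Z = 0.0011815 + 0.010999 = 0.01218.
P(suspect item A | evidence) = 0.0011815 / 0.01218 ≈ 0.097.

0.097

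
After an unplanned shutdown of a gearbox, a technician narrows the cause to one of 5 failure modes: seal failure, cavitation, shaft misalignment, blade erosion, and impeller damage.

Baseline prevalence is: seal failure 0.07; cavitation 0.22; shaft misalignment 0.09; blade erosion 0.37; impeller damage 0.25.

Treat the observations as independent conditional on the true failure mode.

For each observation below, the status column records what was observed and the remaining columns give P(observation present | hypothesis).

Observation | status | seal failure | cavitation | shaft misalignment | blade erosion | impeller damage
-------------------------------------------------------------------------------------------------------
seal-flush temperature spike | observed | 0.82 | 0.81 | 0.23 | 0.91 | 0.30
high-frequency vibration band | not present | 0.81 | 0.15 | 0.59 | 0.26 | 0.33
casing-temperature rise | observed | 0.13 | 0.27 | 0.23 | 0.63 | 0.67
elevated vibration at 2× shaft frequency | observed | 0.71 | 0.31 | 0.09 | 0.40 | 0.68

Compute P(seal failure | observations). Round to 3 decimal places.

0.010

For each hypothesis, the unnormalized posterior weight is prior × product of the observation likelihoods (using 1 − P(present | H) for each absent observation):
  seal failure: 0.07 × 0.82 × (1 − 0.81) × 0.13 × 0.71 = 0.0010066
  cavitation: 0.22 × 0.81 × (1 − 0.15) × 0.27 × 0.31 = 0.012678
  shaft misalignment: 0.09 × 0.23 × (1 − 0.59) × 0.23 × 0.09 = 0.00017568
  blade erosion: 0.37 × 0.91 × (1 − 0.26) × 0.63 × 0.40 = 0.062788
  impeller damage: 0.25 × 0.30 × (1 − 0.33) × 0.67 × 0.68 = 0.022894
Marginal likelihood of the evidence = 0.099542.
P(seal failure | evidence) = 0.0010066 / 0.099542 ≈ 0.010.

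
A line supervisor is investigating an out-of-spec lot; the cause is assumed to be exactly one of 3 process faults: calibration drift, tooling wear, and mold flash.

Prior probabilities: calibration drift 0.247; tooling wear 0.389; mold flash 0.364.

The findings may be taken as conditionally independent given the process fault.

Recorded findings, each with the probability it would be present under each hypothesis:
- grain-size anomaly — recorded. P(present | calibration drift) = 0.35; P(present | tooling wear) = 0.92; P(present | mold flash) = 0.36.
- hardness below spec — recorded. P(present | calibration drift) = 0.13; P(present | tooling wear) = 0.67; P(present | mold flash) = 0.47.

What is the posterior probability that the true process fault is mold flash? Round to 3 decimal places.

By Bayes' rule with conditional independence, the unnormalized weight for each hypothesis is prior × ∏ likelihoods:
  calibration drift: 0.247 × 0.35 × 0.13 = 0.011239
  tooling wear: 0.389 × 0.92 × 0.67 = 0.23978
  mold flash: 0.364 × 0.36 × 0.47 = 0.061589
Marginal likelihood of the evidence = 0.31261.
P(mold flash | evidence) = 0.061589 / 0.31261 ≈ 0.197.

0.197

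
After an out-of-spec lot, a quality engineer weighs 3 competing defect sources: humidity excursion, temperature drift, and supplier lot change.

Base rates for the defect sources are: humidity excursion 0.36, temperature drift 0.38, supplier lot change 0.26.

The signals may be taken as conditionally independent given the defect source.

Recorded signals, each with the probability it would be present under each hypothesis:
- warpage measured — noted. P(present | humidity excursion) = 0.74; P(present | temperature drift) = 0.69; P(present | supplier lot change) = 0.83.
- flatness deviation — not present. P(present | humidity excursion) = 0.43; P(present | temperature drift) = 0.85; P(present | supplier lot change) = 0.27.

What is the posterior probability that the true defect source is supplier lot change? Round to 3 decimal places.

0.452

Multiply each prior by the joint likelihood of the signal pattern (using 1 − P(present | H) for each absent signal):
  humidity excursion: 0.36 × 0.74 × (1 − 0.43) = 0.15185
  temperature drift: 0.38 × 0.69 × (1 − 0.85) = 0.03933
  supplier lot change: 0.26 × 0.83 × (1 − 0.27) = 0.15753
Marginal likelihood of the evidence = 0.34871.
P(supplier lot change | evidence) = 0.15753 / 0.34871 ≈ 0.452.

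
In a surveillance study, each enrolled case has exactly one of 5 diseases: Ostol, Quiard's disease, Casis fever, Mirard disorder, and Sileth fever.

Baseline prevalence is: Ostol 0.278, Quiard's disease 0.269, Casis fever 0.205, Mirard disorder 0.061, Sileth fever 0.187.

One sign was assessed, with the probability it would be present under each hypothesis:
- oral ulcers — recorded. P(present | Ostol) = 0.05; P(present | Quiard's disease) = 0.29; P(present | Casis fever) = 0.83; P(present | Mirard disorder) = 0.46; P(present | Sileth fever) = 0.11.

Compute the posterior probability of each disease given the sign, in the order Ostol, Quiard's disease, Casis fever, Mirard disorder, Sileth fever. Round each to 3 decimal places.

By Bayes' rule, the unnormalized weight for each hypothesis is prior × likelihood:
  Ostol: 0.278 × 0.05 = 0.0139
  Quiard's disease: 0.269 × 0.29 = 0.07801
  Casis fever: 0.205 × 0.83 = 0.17015
  Mirard disorder: 0.061 × 0.46 = 0.02806
  Sileth fever: 0.187 × 0.11 = 0.02057
Marginal likelihood of the evidence = 0.31069.
P(Ostol | evidence) = 0.0139 / 0.31069 ≈ 0.045
P(Quiard's disease | evidence) = 0.07801 / 0.31069 ≈ 0.251
P(Casis fever | evidence) = 0.17015 / 0.31069 ≈ 0.548
P(Mirard disorder | evidence) = 0.02806 / 0.31069 ≈ 0.090
P(Sileth fever | evidence) = 0.02057 / 0.31069 ≈ 0.066

0.045, 0.251, 0.548, 0.090, 0.066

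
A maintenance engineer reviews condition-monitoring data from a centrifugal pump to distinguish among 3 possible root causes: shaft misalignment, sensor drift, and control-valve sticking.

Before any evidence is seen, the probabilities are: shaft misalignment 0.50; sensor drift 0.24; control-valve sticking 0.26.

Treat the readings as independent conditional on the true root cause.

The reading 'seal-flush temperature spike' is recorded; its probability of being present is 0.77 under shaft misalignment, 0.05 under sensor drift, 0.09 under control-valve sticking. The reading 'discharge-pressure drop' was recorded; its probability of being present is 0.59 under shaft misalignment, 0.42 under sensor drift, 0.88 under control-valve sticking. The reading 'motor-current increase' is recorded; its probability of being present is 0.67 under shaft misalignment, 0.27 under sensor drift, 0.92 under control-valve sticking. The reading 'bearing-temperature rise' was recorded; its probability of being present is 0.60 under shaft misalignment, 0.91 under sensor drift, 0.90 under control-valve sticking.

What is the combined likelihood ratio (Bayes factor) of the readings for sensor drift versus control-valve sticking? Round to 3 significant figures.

The Bayes factor is the ratio of the joint likelihoods of the reading pattern under the two hypotheses.
  sensor drift: 0.05 × 0.42 × 0.27 × 0.91 = 0.0051597
  control-valve sticking: 0.09 × 0.88 × 0.92 × 0.90 = 0.065578
Bayes factor = 0.0051597 / 0.065578 ≈ 0.0787

0.0787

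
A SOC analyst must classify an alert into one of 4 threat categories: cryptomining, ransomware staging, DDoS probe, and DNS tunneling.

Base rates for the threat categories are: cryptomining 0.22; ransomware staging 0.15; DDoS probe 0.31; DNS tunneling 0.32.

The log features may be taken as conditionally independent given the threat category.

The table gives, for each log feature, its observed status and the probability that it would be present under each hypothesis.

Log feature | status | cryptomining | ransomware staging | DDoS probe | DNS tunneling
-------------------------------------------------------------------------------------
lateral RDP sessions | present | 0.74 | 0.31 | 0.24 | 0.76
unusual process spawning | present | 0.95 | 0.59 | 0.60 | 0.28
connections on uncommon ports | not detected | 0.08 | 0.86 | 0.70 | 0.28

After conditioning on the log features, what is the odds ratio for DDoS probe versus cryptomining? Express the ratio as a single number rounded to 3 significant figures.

0.0941

Posterior odds equal prior odds times the likelihood ratio; only the two competing hypotheses matter (using 1 − P(present | H) for each absent log feature).
  DDoS probe: 0.31 × 0.24 × 0.60 × (1 − 0.70) = 0.013392
  cryptomining: 0.22 × 0.74 × 0.95 × (1 − 0.08) = 0.14229
Posterior odds = 0.013392 / 0.14229 ≈ 0.0941.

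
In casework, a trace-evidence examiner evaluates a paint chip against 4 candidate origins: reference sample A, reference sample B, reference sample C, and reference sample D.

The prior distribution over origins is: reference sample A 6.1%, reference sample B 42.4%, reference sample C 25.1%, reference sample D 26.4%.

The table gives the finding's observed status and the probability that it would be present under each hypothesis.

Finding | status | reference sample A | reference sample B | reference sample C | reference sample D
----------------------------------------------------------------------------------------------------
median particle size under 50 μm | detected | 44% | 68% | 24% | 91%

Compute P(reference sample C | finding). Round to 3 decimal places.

Multiply each prior by the likelihood of the finding:
  reference sample A: 0.061 × 0.44 = 0.02684
  reference sample B: 0.424 × 0.68 = 0.28832
  reference sample C: 0.251 × 0.24 = 0.06024
  reference sample D: 0.264 × 0.91 = 0.24024
The unnormalized weights sum to 0.61564.
P(reference sample C | evidence) = 0.06024 / 0.61564 ≈ 0.098.

0.098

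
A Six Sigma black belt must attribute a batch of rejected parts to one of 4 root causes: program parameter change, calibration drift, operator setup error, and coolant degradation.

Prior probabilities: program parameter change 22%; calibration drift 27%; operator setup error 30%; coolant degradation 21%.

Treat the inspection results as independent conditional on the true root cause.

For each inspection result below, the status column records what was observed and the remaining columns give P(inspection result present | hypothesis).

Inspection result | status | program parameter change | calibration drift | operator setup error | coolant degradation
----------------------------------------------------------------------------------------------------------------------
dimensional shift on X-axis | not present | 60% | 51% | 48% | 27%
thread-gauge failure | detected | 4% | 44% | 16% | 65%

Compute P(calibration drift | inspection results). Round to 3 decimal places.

0.312

Multiply each prior by the joint likelihood of the inspection result pattern (using 1 − P(present | H) for each absent inspection result):
  program parameter change: 0.22 × (1 − 0.60) × 0.04 = 0.00352
  calibration drift: 0.27 × (1 − 0.51) × 0.44 = 0.058212
  operator setup error: 0.30 × (1 − 0.48) × 0.16 = 0.02496
  coolant degradation: 0.21 × (1 − 0.27) × 0.65 = 0.099645
Normalizing constant Z = 0.00352 + 0.058212 + 0.02496 + 0.099645 = 0.18634.
P(calibration drift | evidence) = 0.058212 / 0.18634 ≈ 0.312.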